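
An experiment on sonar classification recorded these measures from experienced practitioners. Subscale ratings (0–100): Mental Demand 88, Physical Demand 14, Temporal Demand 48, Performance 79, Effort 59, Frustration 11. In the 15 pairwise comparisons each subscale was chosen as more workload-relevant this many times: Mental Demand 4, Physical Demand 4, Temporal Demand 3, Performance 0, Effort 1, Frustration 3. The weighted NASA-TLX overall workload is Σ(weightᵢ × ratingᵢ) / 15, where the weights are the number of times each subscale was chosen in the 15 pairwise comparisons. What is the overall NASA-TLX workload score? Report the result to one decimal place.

The tallies are the weights (they sum to 15).
Weighted sum = 4·88 + 4·14 + 3·48 + 0·79 + 1·59 + 3·11
            = 352 + 56 + 144 + 0 + 59 + 33 = 644.
Overall workload = 644 / 15 = 42.9333 ≈ 42.9.

42.9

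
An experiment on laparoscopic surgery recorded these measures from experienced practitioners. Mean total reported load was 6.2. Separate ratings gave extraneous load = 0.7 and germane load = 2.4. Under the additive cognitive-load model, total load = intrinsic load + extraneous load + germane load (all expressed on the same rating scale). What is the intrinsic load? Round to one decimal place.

3.1

intrinsic load = total − extraneous − germane
             = 6.2 − 0.7 − 2.4 = 3.1.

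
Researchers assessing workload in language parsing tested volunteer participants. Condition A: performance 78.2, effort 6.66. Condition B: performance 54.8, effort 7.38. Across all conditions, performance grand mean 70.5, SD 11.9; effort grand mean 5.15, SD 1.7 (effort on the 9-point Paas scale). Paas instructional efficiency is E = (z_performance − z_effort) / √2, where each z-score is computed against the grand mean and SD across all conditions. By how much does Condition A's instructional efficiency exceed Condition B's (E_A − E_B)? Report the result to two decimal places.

1.69

Condition A: z_P = (78.2 − 70.5)/11.9 = 0.6471; z_E = (6.66 − 5.15)/1.7 = 0.8882; E_A = (0.6471 − 0.8882)/√2 = -0.1705.
Condition B: z_P = (54.8 − 70.5)/11.9 = -1.3193; z_E = (7.38 − 5.15)/1.7 = 1.3118; E_B = (-1.3193 − 1.3118)/√2 = -1.8605.
E_A − E_B = -0.1705 − (-1.8605) = 1.6900 ≈ 1.69.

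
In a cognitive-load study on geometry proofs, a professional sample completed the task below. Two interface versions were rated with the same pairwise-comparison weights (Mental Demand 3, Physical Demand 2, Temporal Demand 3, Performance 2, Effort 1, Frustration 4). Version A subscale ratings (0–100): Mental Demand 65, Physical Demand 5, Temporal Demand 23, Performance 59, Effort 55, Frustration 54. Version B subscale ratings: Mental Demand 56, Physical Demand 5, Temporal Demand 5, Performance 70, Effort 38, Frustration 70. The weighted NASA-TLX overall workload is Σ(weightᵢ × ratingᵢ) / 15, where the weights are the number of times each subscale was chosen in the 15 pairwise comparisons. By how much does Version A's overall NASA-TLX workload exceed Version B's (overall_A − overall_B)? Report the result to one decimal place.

Version A weighted sum = 3·65 + 2·5 + 3·23 + 2·59 + 1·55 + 4·54 = 195 + 10 + 69 + 118 + 55 + 216 = 663; overall_A = 663/15 = 44.2000.
Version B weighted sum = 3·56 + 2·5 + 3·5 + 2·70 + 1·38 + 4·70 = 168 + 10 + 15 + 140 + 38 + 280 = 651; overall_B = 651/15 = 43.4000.
Difference = 44.2000 − 43.4000 = 0.8000 ≈ 0.8.

0.8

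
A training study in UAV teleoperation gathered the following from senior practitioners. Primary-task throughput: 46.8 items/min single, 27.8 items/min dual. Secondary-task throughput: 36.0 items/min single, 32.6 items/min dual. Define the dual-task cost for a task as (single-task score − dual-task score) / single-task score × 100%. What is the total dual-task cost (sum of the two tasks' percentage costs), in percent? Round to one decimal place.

50.0

Primary cost = (46.8 − 27.8) / 46.8 × 100% = 40.5983%.
Secondary cost = (36.0 − 32.6) / 36.0 × 100% = 9.4444%.
Total = 40.5983% + 9.4444% = 50.0427% ≈ 50.0%.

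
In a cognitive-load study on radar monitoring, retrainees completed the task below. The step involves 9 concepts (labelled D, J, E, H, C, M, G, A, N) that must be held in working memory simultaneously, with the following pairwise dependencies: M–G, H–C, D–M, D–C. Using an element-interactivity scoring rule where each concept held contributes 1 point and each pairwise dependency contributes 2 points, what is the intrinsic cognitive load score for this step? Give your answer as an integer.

Count of concepts held simultaneously: 9.
Count of pairwise dependencies listed: 4.
Element contribution: 9 × 1 = 9.
Interaction contribution: 4 × 2 = 8.
Intrinsic load = 9 + 8 = 17.

17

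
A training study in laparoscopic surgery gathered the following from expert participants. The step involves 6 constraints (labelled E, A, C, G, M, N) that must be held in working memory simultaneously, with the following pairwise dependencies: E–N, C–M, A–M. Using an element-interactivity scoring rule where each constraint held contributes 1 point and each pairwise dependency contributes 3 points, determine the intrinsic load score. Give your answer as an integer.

Count of constraints held simultaneously: 6.
Count of pairwise dependencies listed: 3.
Element contribution: 6 × 1 = 6.
Interaction contribution: 3 × 3 = 9.
Intrinsic load = 6 + 9 = 15.

15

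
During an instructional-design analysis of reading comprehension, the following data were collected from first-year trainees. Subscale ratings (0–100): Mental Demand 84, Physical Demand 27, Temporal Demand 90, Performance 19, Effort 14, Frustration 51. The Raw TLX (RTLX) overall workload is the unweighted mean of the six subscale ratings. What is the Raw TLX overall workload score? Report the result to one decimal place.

Sum of ratings = 84 + 27 + 90 + 19 + 14 + 51 = 285.
RTLX = 285 / 6 = 47.5000 ≈ 47.5.

47.5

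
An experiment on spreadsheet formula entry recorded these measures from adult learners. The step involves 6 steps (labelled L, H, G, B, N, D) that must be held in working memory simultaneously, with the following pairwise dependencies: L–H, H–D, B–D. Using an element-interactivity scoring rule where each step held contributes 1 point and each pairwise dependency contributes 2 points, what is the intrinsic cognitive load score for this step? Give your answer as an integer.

Count of steps held simultaneously: 6.
Count of pairwise dependencies listed: 3.
Element contribution: 6 × 1 = 6.
Interaction contribution: 3 × 2 = 6.
Intrinsic load = 6 + 6 = 12.

12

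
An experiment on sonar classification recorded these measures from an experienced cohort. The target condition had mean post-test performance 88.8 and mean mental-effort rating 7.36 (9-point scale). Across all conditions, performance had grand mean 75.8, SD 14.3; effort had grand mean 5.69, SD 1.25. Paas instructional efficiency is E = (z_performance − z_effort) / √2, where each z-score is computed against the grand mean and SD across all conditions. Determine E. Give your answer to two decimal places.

-0.30

z_performance = (88.8 − 75.8) / 14.3 = 13.0000 / 14.3 = 0.9091.
z_effort = (7.36 − 5.69) / 1.25 = 1.6700 / 1.25 = 1.3360.
z_P − z_E = 0.9091 − 1.3360 = -0.4269.
E = -0.4269 / √2 = -0.4269 / 1.41421 = -0.3019 ≈ -0.30.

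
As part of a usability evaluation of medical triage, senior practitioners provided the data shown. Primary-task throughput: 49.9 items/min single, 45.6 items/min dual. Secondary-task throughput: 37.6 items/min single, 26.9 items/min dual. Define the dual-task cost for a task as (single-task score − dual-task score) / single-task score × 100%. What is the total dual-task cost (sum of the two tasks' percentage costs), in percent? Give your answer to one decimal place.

Primary cost = (49.9 − 45.6) / 49.9 × 100% = 8.6172%.
Secondary cost = (37.6 − 26.9) / 37.6 × 100% = 28.4574%.
Total = 8.6172% + 28.4574% = 37.0746% ≈ 37.1%.

37.1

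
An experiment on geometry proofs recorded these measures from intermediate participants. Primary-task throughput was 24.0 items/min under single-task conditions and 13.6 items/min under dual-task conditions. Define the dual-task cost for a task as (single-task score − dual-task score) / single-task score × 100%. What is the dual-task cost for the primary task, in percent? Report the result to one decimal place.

43.3

Cost = (24.0 − 13.6) / 24.0 × 100%
     = 10.4000 / 24.0 × 100% = 43.3333%.
≈ 43.3%.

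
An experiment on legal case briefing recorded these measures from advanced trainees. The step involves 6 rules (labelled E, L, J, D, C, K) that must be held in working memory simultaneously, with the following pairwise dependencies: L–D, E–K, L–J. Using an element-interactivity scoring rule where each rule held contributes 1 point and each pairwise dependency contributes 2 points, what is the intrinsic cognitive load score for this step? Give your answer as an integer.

Count of rules held simultaneously: 6.
Count of pairwise dependencies listed: 3.
Element contribution: 6 × 1 = 6.
Interaction contribution: 3 × 2 = 6.
Intrinsic load = 6 + 6 = 12.

12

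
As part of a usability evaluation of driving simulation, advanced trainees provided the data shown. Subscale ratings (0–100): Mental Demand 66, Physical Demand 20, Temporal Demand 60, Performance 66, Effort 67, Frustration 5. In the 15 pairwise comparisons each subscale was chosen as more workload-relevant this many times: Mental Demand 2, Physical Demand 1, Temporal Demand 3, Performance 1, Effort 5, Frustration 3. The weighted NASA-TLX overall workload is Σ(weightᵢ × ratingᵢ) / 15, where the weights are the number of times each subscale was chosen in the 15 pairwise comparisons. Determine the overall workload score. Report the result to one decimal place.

49.9

The tallies are the weights (they sum to 15).
Weighted sum = 2·66 + 1·20 + 3·60 + 1·66 + 5·67 + 3·5
            = 132 + 20 + 180 + 66 + 335 + 15 = 748.
Overall workload = 748 / 15 = 49.8667 ≈ 49.9.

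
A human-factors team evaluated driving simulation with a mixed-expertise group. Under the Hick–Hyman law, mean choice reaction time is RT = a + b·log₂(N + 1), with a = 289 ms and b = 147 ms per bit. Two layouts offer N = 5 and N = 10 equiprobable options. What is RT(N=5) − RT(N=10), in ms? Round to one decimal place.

RT(5) = 289 + 147·log₂(6) = 289 + 147·2.5850 = 668.9950 ms.
RT(10) = 289 + 147·log₂(11) = 289 + 147·3.4594 = 797.5318 ms.
Difference = 668.9950 − 797.5318 = -128.5368 ≈ -128.5 ms.

-128.5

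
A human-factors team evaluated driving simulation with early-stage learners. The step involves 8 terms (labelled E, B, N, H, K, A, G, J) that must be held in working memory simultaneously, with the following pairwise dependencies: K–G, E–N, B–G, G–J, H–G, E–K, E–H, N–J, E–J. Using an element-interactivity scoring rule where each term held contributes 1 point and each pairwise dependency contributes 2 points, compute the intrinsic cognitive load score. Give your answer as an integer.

26

Count of terms held simultaneously: 8.
Count of pairwise dependencies listed: 9.
Element contribution: 8 × 1 = 8.
Interaction contribution: 9 × 2 = 18.
Intrinsic load = 8 + 18 = 26.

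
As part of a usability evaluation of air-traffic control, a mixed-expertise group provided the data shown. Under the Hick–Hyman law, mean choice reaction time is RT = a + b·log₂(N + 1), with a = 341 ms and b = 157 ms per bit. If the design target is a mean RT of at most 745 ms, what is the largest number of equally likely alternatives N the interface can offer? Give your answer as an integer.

4

Set 341 + 157·log₂(N + 1) ≤ 745.
log₂(N + 1) ≤ (745 − 341) / 157 = 2.5732.
N + 1 ≤ 2^2.5732 = 5.9513.
N ≤ 4.9513, so the largest integer N is 4.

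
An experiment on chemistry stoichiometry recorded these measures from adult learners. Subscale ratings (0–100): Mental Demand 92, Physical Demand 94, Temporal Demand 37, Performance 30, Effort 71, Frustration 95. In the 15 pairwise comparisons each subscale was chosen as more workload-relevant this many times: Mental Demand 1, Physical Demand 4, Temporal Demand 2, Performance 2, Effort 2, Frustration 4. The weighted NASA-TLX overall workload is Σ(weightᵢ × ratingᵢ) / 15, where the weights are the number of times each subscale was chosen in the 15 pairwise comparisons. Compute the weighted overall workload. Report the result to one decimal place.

The tallies are the weights (they sum to 15).
Weighted sum = 1·92 + 4·94 + 2·37 + 2·30 + 2·71 + 4·95
            = 92 + 376 + 74 + 60 + 142 + 380 = 1124.
Overall workload = 1124 / 15 = 74.9333 ≈ 74.9.

74.9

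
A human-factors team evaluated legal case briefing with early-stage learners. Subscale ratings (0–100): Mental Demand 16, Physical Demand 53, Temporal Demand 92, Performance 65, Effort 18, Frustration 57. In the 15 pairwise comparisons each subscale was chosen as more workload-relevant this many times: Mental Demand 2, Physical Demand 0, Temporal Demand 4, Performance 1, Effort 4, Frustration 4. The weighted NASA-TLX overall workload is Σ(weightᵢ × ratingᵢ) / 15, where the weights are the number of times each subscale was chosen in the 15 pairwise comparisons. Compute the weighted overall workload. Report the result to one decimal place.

51.0

The tallies are the weights (they sum to 15).
Weighted sum = 2·16 + 0·53 + 4·92 + 1·65 + 4·18 + 4·57
            = 32 + 0 + 368 + 65 + 72 + 228 = 765.
Overall workload = 765 / 15 = 51.0000 ≈ 51.0.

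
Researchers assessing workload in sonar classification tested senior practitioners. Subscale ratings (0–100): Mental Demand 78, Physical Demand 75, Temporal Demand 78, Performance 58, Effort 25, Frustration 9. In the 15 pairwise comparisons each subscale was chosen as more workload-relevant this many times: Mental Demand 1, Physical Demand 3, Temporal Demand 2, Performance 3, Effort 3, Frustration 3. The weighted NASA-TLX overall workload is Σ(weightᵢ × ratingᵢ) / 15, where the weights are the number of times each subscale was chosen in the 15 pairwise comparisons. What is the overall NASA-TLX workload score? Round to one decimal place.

The tallies are the weights (they sum to 15).
Weighted sum = 1·78 + 3·75 + 2·78 + 3·58 + 3·25 + 3·9
            = 78 + 225 + 156 + 174 + 75 + 27 = 735.
Overall workload = 735 / 15 = 49.0000 ≈ 49.0.

49.0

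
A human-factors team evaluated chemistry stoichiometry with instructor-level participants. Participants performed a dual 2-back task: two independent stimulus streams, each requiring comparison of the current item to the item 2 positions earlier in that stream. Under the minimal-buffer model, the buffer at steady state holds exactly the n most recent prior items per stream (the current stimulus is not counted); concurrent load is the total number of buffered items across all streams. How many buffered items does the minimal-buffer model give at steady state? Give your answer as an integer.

4

Each stream's buffer holds its 2 most recent prior items.
Two independent streams: 2 × 2 = 4 buffered items at steady state.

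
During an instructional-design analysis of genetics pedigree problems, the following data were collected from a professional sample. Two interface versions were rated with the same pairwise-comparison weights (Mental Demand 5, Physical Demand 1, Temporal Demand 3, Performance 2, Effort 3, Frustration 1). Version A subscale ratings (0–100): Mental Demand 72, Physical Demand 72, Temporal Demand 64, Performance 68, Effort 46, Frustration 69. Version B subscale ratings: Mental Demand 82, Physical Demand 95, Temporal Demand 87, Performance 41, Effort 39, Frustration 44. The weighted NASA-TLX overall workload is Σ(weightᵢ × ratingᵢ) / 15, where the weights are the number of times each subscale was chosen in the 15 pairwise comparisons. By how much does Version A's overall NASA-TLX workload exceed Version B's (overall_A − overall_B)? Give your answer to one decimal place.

Version A weighted sum = 5·72 + 1·72 + 3·64 + 2·68 + 3·46 + 1·69 = 360 + 72 + 192 + 136 + 138 + 69 = 967; overall_A = 967/15 = 64.4667.
Version B weighted sum = 5·82 + 1·95 + 3·87 + 2·41 + 3·39 + 1·44 = 410 + 95 + 261 + 82 + 117 + 44 = 1009; overall_B = 1009/15 = 67.2667.
Difference = 64.4667 − 67.2667 = -2.8000 ≈ -2.8.

-2.8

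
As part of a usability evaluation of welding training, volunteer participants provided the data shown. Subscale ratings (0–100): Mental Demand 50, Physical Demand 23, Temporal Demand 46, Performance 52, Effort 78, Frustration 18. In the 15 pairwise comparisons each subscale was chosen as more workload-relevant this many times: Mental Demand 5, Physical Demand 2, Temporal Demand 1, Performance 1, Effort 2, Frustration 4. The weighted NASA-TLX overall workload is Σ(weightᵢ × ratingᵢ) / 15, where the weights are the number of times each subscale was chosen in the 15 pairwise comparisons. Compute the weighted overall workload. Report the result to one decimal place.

41.5

The tallies are the weights (they sum to 15).
Weighted sum = 5·50 + 2·23 + 1·46 + 1·52 + 2·78 + 4·18
            = 250 + 46 + 46 + 52 + 156 + 72 = 622.
Overall workload = 622 / 15 = 41.4667 ≈ 41.5.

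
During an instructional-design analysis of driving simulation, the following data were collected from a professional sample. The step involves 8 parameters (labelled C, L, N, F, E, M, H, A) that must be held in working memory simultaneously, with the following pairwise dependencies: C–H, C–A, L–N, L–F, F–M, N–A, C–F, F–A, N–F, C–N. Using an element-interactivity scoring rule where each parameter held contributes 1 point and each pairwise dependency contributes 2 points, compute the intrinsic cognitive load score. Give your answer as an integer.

28

Count of parameters held simultaneously: 8.
Count of pairwise dependencies listed: 10.
Element contribution: 8 × 1 = 8.
Interaction contribution: 10 × 2 = 20.
Intrinsic load = 8 + 20 = 28.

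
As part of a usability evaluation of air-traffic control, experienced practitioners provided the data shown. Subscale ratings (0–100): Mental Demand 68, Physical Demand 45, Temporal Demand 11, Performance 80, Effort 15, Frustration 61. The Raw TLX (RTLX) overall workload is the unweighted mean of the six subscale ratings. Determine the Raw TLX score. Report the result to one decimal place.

46.7

Sum of ratings = 68 + 45 + 11 + 80 + 15 + 61 = 280.
RTLX = 280 / 6 = 46.6667 ≈ 46.7.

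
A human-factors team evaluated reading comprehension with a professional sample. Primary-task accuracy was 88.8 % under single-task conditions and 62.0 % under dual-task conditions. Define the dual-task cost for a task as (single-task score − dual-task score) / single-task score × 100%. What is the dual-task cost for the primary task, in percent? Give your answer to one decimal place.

Cost = (88.8 − 62.0) / 88.8 × 100%
     = 26.8000 / 88.8 × 100% = 30.1802%.
≈ 30.2%.

30.2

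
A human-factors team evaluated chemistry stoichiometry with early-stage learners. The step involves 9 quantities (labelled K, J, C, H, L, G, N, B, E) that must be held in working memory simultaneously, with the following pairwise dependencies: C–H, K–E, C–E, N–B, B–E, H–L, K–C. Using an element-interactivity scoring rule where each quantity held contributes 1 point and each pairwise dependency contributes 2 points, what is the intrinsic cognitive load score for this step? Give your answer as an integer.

Count of quantities held simultaneously: 9.
Count of pairwise dependencies listed: 7.
Element contribution: 9 × 1 = 9.
Interaction contribution: 7 × 2 = 14.
Intrinsic load = 9 + 14 = 23.

23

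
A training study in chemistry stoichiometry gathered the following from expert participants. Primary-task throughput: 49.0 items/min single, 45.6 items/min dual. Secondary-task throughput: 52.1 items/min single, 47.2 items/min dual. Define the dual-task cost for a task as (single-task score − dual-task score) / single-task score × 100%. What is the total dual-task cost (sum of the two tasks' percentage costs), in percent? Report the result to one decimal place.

Primary cost = (49.0 − 45.6) / 49.0 × 100% = 6.9388%.
Secondary cost = (52.1 − 47.2) / 52.1 × 100% = 9.4050%.
Total = 6.9388% + 9.4050% = 16.3438% ≈ 16.3%.

16.3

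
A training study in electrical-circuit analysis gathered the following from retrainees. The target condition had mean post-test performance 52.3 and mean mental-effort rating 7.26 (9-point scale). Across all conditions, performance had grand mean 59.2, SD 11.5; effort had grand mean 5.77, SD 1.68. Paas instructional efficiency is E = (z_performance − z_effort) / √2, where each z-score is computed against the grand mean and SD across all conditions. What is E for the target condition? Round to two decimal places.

z_performance = (52.3 − 59.2) / 11.5 = -6.9000 / 11.5 = -0.6000.
z_effort = (7.26 − 5.77) / 1.68 = 1.4900 / 1.68 = 0.8869.
z_P − z_E = -0.6000 − 0.8869 = -1.4869.
E = -1.4869 / √2 = -1.4869 / 1.41421 = -1.0514 ≈ -1.05.

-1.05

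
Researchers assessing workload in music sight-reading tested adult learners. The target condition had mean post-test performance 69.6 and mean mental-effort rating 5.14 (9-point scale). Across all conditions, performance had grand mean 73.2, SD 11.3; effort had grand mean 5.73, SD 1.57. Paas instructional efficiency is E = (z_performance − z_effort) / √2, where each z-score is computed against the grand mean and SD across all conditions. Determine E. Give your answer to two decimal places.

0.04

z_performance = (69.6 − 73.2) / 11.3 = -3.6000 / 11.3 = -0.3186.
z_effort = (5.14 − 5.73) / 1.57 = -0.5900 / 1.57 = -0.3758.
z_P − z_E = -0.3186 − (-0.3758) = 0.0572.
E = 0.0572 / √2 = 0.0572 / 1.41421 = 0.0404 ≈ 0.04.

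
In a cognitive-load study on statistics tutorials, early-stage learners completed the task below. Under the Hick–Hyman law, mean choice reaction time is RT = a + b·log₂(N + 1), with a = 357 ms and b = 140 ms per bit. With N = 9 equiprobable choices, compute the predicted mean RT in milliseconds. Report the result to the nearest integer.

822

log₂(9 + 1) = log₂(10) = 3.3219.
RT = 357 + 140 × 3.3219 = 357 + 465.0660 = 822.0660 ms.
≈ 822 ms.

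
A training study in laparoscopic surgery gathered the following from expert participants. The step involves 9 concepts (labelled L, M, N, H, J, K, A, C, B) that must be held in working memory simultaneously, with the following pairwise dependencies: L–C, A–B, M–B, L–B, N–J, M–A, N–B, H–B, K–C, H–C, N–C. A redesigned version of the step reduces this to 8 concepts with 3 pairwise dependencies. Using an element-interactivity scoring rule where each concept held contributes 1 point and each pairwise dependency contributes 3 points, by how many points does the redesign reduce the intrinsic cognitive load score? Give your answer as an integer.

25

Original: 9 × 1 + 11 × 3 = 9 + 33 = 42.
Redesigned: 8 × 1 + 3 × 3 = 8 + 9 = 17.
Reduction = 42 − 17 = 25.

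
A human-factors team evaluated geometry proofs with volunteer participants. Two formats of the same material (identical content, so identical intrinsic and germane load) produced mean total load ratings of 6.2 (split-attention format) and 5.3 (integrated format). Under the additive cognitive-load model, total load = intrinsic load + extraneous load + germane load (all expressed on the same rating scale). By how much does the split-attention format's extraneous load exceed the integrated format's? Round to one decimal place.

0.9

Intrinsic and germane load are equal across formats, so the difference in total load equals the difference in extraneous load.
Extraneous-load difference = 6.2 − 5.3 = 0.9.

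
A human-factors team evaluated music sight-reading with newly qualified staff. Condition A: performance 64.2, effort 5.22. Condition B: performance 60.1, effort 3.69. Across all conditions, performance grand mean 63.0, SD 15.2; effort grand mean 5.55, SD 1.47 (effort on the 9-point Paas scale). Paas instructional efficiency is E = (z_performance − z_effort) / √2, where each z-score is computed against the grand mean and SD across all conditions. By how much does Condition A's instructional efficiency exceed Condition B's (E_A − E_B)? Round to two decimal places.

-0.55

Condition A: z_P = (64.2 − 63.0)/15.2 = 0.0789; z_E = (5.22 − 5.55)/1.47 = -0.2245; E_A = (0.0789 − (-0.2245))/√2 = 0.2145.
Condition B: z_P = (60.1 − 63.0)/15.2 = -0.1908; z_E = (3.69 − 5.55)/1.47 = -1.2653; E_B = (-0.1908 − (-1.2653))/√2 = 0.7598.
E_A − E_B = 0.2145 − 0.7598 = -0.5453 ≈ -0.55.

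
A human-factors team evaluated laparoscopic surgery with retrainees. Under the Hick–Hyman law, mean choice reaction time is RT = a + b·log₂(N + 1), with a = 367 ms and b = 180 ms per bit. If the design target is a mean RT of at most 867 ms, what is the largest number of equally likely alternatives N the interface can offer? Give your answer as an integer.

5

Set 367 + 180·log₂(N + 1) ≤ 867.
log₂(N + 1) ≤ (867 − 367) / 180 = 2.7778.
N + 1 ≤ 2^2.7778 = 6.8581.
N ≤ 5.8581, so the largest integer N is 5.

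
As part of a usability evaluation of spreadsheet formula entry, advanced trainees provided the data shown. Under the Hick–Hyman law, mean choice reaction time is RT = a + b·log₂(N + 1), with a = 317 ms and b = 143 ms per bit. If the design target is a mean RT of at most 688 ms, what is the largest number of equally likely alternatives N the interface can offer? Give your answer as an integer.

5

Set 317 + 143·log₂(N + 1) ≤ 688.
log₂(N + 1) ≤ (688 − 317) / 143 = 2.5944.
N + 1 ≤ 2^2.5944 = 6.0394.
N ≤ 5.0394, so the largest integer N is 5.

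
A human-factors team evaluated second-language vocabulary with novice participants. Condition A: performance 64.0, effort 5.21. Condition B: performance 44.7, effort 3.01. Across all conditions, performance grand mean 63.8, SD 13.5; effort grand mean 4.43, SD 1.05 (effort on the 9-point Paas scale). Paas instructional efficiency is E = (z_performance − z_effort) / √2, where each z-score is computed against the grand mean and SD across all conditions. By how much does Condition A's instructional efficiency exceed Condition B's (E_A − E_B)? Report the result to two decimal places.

Condition A: z_P = (64.0 − 63.8)/13.5 = 0.0148; z_E = (5.21 − 4.43)/1.05 = 0.7429; E_A = (0.0148 − 0.7429)/√2 = -0.5148.
Condition B: z_P = (44.7 − 63.8)/13.5 = -1.4148; z_E = (3.01 − 4.43)/1.05 = -1.3524; E_B = (-1.4148 − (-1.3524))/√2 = -0.0441.
E_A − E_B = -0.5148 − (-0.0441) = -0.4707 ≈ -0.47.

-0.47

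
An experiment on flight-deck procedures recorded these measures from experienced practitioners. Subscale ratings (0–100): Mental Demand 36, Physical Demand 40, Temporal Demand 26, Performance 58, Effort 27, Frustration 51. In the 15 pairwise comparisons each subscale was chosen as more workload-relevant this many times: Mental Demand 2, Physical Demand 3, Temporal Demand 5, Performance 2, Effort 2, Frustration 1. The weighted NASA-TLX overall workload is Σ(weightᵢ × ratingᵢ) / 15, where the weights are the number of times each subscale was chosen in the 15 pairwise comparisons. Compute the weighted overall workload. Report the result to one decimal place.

The tallies are the weights (they sum to 15).
Weighted sum = 2·36 + 3·40 + 5·26 + 2·58 + 2·27 + 1·51
            = 72 + 120 + 130 + 116 + 54 + 51 = 543.
Overall workload = 543 / 15 = 36.2000 ≈ 36.2.

36.2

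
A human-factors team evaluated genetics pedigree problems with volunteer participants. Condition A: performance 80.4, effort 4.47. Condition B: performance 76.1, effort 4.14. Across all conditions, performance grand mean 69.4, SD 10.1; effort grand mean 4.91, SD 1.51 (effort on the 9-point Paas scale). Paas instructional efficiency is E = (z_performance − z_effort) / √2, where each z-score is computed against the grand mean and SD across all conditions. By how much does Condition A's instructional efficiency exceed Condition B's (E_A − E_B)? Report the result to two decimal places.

Condition A: z_P = (80.4 − 69.4)/10.1 = 1.0891; z_E = (4.47 − 4.91)/1.51 = -0.2914; E_A = (1.0891 − (-0.2914))/√2 = 0.9762.
Condition B: z_P = (76.1 − 69.4)/10.1 = 0.6634; z_E = (4.14 − 4.91)/1.51 = -0.5099; E_B = (0.6634 − (-0.5099))/√2 = 0.8296.
E_A − E_B = 0.9762 − 0.8296 = 0.1466 ≈ 0.15.

0.15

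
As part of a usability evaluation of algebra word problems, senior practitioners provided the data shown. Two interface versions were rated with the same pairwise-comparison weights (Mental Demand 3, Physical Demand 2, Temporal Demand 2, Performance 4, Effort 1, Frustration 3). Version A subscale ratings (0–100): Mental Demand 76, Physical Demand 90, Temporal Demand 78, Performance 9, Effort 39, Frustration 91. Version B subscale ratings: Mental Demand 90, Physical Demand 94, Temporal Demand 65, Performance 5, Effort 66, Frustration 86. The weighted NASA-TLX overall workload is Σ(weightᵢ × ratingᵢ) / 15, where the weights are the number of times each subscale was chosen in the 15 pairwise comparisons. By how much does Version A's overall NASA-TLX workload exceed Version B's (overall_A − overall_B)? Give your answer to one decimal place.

Version A weighted sum = 3·76 + 2·90 + 2·78 + 4·9 + 1·39 + 3·91 = 228 + 180 + 156 + 36 + 39 + 273 = 912; overall_A = 912/15 = 60.8000.
Version B weighted sum = 3·90 + 2·94 + 2·65 + 4·5 + 1·66 + 3·86 = 270 + 188 + 130 + 20 + 66 + 258 = 932; overall_B = 932/15 = 62.1333.
Difference = 60.8000 − 62.1333 = -1.3333 ≈ -1.3.

-1.3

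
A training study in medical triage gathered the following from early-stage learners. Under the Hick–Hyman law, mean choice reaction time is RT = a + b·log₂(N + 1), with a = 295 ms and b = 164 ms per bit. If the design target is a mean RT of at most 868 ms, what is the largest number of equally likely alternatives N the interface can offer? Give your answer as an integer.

Set 295 + 164·log₂(N + 1) ≤ 868.
log₂(N + 1) ≤ (868 − 295) / 164 = 3.4939.
N + 1 ≤ 2^3.4939 = 11.2660.
N ≤ 10.2660, so the largest integer N is 10.

10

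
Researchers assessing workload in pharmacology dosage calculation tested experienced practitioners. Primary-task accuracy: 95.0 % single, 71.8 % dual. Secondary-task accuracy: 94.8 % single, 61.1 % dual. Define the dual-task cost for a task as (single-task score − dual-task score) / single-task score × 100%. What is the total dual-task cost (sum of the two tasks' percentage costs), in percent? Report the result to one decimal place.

Primary cost = (95.0 − 71.8) / 95.0 × 100% = 24.4211%.
Secondary cost = (94.8 − 61.1) / 94.8 × 100% = 35.5485%.
Total = 24.4211% + 35.5485% = 59.9696% ≈ 60.0%.

60.0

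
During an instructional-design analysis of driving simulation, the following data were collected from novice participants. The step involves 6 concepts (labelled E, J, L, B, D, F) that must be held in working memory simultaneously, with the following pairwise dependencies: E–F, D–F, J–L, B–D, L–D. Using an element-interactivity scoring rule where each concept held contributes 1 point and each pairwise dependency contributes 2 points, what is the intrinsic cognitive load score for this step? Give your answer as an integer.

16

Count of concepts held simultaneously: 6.
Count of pairwise dependencies listed: 5.
Element contribution: 6 × 1 = 6.
Interaction contribution: 5 × 2 = 10.
Intrinsic load = 6 + 10 = 16.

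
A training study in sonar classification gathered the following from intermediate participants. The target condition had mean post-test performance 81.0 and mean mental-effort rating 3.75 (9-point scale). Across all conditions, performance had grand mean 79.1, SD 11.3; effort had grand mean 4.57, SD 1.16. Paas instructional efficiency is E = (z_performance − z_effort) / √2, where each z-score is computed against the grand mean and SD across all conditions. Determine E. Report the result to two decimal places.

0.62

z_performance = (81.0 − 79.1) / 11.3 = 1.9000 / 11.3 = 0.1681.
z_effort = (3.75 − 4.57) / 1.16 = -0.8200 / 1.16 = -0.7069.
z_P − z_E = 0.1681 − (-0.7069) = 0.8750.
E = 0.8750 / √2 = 0.8750 / 1.41421 = 0.6187 ≈ 0.62.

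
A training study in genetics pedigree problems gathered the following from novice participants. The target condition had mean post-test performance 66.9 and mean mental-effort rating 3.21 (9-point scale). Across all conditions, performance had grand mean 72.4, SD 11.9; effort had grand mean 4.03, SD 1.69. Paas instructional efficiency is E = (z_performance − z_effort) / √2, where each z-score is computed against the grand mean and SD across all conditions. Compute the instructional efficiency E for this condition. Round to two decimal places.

0.02

z_performance = (66.9 − 72.4) / 11.9 = -5.5000 / 11.9 = -0.4622.
z_effort = (3.21 − 4.03) / 1.69 = -0.8200 / 1.69 = -0.4852.
z_P − z_E = -0.4622 − (-0.4852) = 0.0230.
E = 0.0230 / √2 = 0.0230 / 1.41421 = 0.0163 ≈ 0.02.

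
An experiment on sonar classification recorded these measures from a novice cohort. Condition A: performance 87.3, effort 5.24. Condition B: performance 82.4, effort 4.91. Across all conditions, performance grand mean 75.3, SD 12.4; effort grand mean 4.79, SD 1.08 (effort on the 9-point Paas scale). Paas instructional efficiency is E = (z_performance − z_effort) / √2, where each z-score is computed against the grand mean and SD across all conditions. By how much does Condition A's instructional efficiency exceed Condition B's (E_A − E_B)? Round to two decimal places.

Condition A: z_P = (87.3 − 75.3)/12.4 = 0.9677; z_E = (5.24 − 4.79)/1.08 = 0.4167; E_A = (0.9677 − 0.4167)/√2 = 0.3896.
Condition B: z_P = (82.4 − 75.3)/12.4 = 0.5726; z_E = (4.91 − 4.79)/1.08 = 0.1111; E_B = (0.5726 − 0.1111)/√2 = 0.3263.
E_A − E_B = 0.3896 − 0.3263 = 0.0633 ≈ 0.06.

0.06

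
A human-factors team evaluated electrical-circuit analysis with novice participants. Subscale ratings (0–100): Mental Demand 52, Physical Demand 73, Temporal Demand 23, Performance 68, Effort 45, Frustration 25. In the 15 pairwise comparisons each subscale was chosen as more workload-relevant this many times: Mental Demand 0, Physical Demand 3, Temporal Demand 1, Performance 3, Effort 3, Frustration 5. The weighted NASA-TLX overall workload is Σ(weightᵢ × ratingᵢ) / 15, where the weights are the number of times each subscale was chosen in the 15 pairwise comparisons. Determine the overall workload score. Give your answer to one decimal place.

The tallies are the weights (they sum to 15).
Weighted sum = 0·52 + 3·73 + 1·23 + 3·68 + 3·45 + 5·25
            = 0 + 219 + 23 + 204 + 135 + 125 = 706.
Overall workload = 706 / 15 = 47.0667 ≈ 47.1.

47.1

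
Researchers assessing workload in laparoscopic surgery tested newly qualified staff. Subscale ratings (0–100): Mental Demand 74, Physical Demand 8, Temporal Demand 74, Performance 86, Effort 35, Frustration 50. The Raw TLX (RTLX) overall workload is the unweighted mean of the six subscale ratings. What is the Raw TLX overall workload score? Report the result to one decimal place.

Sum of ratings = 74 + 8 + 74 + 86 + 35 + 50 = 327.
RTLX = 327 / 6 = 54.5000 ≈ 54.5.

54.5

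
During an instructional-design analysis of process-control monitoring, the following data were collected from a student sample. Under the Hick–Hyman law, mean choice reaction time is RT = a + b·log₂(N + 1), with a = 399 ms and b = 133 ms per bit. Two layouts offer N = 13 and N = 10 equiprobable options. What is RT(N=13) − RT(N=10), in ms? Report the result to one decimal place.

RT(13) = 399 + 133·log₂(14) = 399 + 133·3.8074 = 905.3842 ms.
RT(10) = 399 + 133·log₂(11) = 399 + 133·3.4594 = 859.1002 ms.
Difference = 905.3842 − 859.1002 = 46.2840 ≈ 46.3 ms.

46.3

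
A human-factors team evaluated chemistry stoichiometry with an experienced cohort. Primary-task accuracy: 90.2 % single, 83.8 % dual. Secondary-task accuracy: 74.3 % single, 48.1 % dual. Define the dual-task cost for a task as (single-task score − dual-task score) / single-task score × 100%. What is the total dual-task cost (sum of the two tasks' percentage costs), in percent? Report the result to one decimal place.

42.4

Primary cost = (90.2 − 83.8) / 90.2 × 100% = 7.0953%.
Secondary cost = (74.3 − 48.1) / 74.3 × 100% = 35.2624%.
Total = 7.0953% + 35.2624% = 42.3577% ≈ 42.4%.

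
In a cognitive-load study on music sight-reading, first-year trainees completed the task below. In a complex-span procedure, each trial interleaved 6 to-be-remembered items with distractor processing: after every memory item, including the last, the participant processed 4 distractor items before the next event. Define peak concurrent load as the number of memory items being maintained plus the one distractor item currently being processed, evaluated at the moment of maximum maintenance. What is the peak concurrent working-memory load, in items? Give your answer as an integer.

Maintenance is greatest during the distractor(s) after memory item 6: all 6 memory items are being held.
One distractor item is concurrently being processed.
Peak concurrent load = 6 + 1 = 7 items.

7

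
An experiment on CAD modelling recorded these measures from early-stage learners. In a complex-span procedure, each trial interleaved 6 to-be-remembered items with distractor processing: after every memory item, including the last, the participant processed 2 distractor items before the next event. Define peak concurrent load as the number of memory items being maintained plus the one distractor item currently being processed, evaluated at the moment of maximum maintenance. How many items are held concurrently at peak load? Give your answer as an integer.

7

Maintenance is greatest during the distractor(s) after memory item 6: all 6 memory items are being held.
One distractor item is concurrently being processed.
Peak concurrent load = 6 + 1 = 7 items.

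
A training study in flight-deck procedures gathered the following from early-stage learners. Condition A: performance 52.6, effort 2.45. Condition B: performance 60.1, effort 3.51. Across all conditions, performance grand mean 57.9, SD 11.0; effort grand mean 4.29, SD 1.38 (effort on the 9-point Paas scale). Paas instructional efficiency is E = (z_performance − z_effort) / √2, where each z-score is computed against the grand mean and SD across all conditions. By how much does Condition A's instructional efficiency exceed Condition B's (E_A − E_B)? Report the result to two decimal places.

Condition A: z_P = (52.6 − 57.9)/11.0 = -0.4818; z_E = (2.45 − 4.29)/1.38 = -1.3333; E_A = (-0.4818 − (-1.3333))/√2 = 0.6021.
Condition B: z_P = (60.1 − 57.9)/11.0 = 0.2000; z_E = (3.51 − 4.29)/1.38 = -0.5652; E_B = (0.2000 − (-0.5652))/√2 = 0.5411.
E_A − E_B = 0.6021 − 0.5411 = 0.0610 ≈ 0.06.

0.06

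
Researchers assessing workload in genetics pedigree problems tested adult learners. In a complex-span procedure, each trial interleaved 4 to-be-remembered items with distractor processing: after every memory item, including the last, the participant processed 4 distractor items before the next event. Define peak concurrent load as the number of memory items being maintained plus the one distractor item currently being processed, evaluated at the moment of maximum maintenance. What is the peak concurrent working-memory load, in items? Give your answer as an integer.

Maintenance is greatest during the distractor(s) after memory item 4: all 4 memory items are being held.
One distractor item is concurrently being processed.
Peak concurrent load = 4 + 1 = 5 items.

5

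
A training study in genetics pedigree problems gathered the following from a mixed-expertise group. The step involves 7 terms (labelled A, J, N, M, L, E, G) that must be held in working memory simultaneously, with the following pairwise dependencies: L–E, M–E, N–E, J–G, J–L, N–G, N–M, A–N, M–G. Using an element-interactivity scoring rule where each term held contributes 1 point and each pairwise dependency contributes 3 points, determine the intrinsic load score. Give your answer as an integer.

Count of terms held simultaneously: 7.
Count of pairwise dependencies listed: 9.
Element contribution: 7 × 1 = 7.
Interaction contribution: 9 × 3 = 27.
Intrinsic load = 7 + 27 = 34.

34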